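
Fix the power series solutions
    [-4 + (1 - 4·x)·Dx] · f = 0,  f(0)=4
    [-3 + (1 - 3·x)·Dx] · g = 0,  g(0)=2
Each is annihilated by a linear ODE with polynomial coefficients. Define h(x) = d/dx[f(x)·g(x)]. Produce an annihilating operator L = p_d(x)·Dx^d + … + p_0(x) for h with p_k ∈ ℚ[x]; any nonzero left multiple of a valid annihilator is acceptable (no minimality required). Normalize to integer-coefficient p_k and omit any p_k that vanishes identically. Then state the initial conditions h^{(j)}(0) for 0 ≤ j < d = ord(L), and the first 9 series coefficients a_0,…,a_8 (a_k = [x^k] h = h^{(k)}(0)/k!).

L = (74 - 504·x + 864·x^2) + (-7 + 73·x - 252·x^2 + 288·x^3)·Dx  (order 1).
h: a_k = 56, 592, 4200, 24992, 134680, 681456, 3302600, 15517504, 71245944, …
ICs: h(0) = 56.

f: a_k = 4, 16, 64, 256, 1024, 4096, 16384, 65536, 262144, …
g: a_k = 2, 6, 18, 54, 162, 486, 1458, 4374, 13122, …
f·g: L₀ = L_f ⊗_s L_g, ord ≤ 1·1.
h₀' ⇒ L via d/dx closure of L₀.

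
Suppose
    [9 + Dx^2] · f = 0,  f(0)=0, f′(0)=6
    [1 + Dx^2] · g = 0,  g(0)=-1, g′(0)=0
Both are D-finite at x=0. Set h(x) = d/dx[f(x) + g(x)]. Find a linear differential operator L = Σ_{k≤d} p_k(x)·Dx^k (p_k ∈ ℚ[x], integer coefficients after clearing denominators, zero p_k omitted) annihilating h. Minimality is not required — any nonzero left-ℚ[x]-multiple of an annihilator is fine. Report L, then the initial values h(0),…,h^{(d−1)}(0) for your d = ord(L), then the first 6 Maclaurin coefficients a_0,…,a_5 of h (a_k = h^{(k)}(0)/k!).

f: a_k = 0, 6, 0, -9, 0, 81/20, …
g: a_k = -1, 0, 1/2, 0, -1/24, 0, …
h₀=f+g: left-lcm gives L₀, ord ≤ 4.
Differentiate: ansatz ord ≤ ord L₀ ⇒ L.
L = 9 + 10·Dx^2 + Dx^4  (order 4).
h: a_k = 6, 1, -27, -1/6, 81/4, 1/120, …
ICs: h(0) = 6, h′(0) = 1, h′′(0) = -54, h′′′(0) = -1.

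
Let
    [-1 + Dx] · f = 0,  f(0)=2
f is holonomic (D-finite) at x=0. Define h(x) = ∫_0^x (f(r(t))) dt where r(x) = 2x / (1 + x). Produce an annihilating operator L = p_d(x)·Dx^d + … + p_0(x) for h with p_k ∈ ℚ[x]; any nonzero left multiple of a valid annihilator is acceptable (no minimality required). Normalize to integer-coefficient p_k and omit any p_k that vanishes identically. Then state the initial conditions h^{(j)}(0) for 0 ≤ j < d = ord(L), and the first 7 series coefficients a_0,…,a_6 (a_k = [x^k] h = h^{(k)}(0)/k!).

L = -2·Dx + (1 + 2·x + x^2)·Dx^2  (order 2).
h: a_k = 0, 2, 2, 0, -1/3, 4/15, -2/15, …
ICs: h(0) = 0, h′(0) = 2.

f: a_k = 2, 2, 1, 1/3, 1/12, 1/60, 1/360, …
h₀=f(r): pull back L_f along r ⇒ L₀.
h=∫₀ˣh₀: take L = L₀·Dx.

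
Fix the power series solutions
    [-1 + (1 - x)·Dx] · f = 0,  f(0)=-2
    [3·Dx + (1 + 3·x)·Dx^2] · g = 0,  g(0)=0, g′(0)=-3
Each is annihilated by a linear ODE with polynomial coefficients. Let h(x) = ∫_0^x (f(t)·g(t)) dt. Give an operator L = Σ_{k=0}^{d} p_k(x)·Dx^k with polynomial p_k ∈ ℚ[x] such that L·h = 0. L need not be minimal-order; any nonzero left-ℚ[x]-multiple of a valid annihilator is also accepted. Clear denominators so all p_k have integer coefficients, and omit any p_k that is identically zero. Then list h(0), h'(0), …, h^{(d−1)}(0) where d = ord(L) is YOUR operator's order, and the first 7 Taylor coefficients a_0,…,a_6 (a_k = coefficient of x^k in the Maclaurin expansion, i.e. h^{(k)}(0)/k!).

f: a_k = -2, -2, -2, -2, -2, -2, -2, …
g: a_k = 0, -3, 9/2, -9, 81/4, -243/5, 243/2, …
Sym-product of L_f,L_g gives L₀ (≤ ord 2).
∫: right-multiply L₀ by Dx.
L = 3·Dx + (-1 + 9·x)·Dx^2 + (-1 - 2·x + 3·x^2)·Dx^3  (order 3).
h: a_k = 0, 0, 3, -1, 15/4, -51/10, 239/20, …
ICs: h(0) = 0, h′(0) = 0, h′′(0) = 6.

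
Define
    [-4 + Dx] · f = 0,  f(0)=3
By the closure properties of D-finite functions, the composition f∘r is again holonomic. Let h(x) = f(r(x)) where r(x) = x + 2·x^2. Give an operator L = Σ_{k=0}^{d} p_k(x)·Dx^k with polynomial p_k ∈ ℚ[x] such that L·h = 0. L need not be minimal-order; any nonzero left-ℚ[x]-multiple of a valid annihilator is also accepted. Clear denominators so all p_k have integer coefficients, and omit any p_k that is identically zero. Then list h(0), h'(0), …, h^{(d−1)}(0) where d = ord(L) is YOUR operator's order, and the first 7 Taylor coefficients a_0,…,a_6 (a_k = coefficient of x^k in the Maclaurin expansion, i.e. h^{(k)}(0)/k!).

f: a_k = 3, 12, 24, 32, 32, 128/5, 256/15, …
Substitute x→r, Dx→(1/r')Dx; clear ⇒ L₀.
L = (-4 - 16·x) + Dx  (order 1).
h: a_k = 3, 12, 48, 128, 320, 3328/5, 19456/15, …
ICs: h(0) = 3.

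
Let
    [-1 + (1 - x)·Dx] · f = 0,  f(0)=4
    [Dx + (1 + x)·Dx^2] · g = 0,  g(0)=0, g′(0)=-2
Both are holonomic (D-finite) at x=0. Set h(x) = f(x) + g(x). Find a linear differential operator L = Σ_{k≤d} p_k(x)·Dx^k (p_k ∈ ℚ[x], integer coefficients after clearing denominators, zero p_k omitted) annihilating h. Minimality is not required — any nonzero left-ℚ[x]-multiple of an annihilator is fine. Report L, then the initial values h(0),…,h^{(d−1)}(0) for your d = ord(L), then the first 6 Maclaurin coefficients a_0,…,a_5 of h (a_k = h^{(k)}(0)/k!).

L = (10 + 2·x)·Dx + (4 + 16·x + 4·x^2)·Dx^2 + (-3 - x + 3·x^2 + x^3)·Dx^3  (order 3).
h: a_k = 4, 2, 5, 10/3, 9/2, 18/5, …
ICs: h(0) = 4, h′(0) = 2, h′′(0) = 10.

f: a_k = 4, 4, 4, 4, 4, 4, …
g: a_k = 0, -2, 1, -2/3, 1/2, -2/5, …
Weyl lclm of L_f,L_g ⇒ L₀ (ord ≤ 3).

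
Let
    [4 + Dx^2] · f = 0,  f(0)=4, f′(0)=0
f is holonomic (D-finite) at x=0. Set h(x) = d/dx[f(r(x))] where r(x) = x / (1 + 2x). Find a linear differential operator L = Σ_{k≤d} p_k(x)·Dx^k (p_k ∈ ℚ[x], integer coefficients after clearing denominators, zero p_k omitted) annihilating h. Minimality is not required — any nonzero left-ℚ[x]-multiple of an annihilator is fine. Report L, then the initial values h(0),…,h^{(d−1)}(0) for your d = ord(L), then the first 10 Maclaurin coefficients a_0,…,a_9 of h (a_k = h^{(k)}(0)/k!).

f: a_k = 4, 0, -8, 0, 8/3, 0, -16/45, 0, 8/315, 0, …
Change of var in L_f (x↦r) gives L₀.
Derive L from L₀ (diff closure).
L = (28 + 96·x + 96·x^2) + (12 + 72·x + 144·x^2 + 96·x^3)·Dx + (1 + 8·x + 24·x^2 + 32·x^3 + 16·x^4)·Dx^2  (order 2).
h: a_k = 0, -16, 96, -1120/3, 3520/3, -48032/15, 38976/5, -1068736/63, 1125248/35, -136339232/2835, …
ICs: h(0) = 0, h′(0) = -16.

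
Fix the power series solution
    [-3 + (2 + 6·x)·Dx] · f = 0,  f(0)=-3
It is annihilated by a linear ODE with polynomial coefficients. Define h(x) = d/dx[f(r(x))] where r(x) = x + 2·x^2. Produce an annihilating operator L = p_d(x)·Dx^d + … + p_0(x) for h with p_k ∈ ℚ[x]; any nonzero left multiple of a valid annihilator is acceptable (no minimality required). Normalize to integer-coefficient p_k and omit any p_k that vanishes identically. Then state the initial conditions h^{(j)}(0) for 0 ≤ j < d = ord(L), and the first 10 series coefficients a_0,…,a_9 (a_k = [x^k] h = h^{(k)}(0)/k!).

L = 5 + (-2 - 14·x - 36·x^2 - 48·x^3)·Dx  (order 1).
h: a_k = -9/2, -45/4, 405/16, -945/32, -6075/256, 100845/512, -876015/2048, 846855/4096, 106058565/65536, -743270175/131072, …
ICs: h(0) = -9/2.

f: a_k = -3, -9/2, 27/8, -81/16, 1215/128, -5103/256, 45927/1024, -216513/2048, 8444007/32768, -42220035/65536, …
Change of var in L_f (x↦r) gives L₀.
Differentiate: ansatz ord ≤ ord L₀ ⇒ L.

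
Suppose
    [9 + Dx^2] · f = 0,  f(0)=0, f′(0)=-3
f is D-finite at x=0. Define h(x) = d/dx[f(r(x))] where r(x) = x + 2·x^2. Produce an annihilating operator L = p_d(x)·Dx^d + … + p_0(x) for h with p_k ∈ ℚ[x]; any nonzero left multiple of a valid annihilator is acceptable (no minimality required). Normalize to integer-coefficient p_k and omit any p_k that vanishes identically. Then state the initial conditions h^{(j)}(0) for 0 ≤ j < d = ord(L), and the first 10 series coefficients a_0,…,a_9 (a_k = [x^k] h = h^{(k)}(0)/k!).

L = (57 + 144·x + 864·x^2 + 2304·x^3 + 2304·x^4) + (-12 - 48·x)·Dx + (1 + 8·x + 16·x^2)·Dx^2  (order 2).
h: a_k = -3, -12, 27/2, 108, 2079/8, 189/2, -45117/80, -6237/5, -5064363/4480, 124821/224, …
ICs: h(0) = -3, h′(0) = -12.

f: a_k = 0, -3, 0, 9/2, 0, -81/40, 0, 243/560, 0, -243/4480, …
Substitute x→r, Dx→(1/r')Dx; clear ⇒ L₀.
h=h₀': d/dx-closure on L₀ ⇒ L.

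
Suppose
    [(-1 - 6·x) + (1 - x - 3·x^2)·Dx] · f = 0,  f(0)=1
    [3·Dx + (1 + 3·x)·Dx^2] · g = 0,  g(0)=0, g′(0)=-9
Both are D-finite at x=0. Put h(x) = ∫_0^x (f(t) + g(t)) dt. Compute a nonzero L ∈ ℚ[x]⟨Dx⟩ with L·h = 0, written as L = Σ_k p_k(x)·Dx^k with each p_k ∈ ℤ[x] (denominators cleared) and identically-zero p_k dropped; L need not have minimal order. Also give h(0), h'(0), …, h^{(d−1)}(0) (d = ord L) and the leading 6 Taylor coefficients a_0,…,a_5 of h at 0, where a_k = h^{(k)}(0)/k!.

L = (270 + 1422·x + 3780·x^2 + 2916·x^3 + 2916·x^4)·Dx^2 + (24 + 468·x + 2736·x^2 + 5616·x^3 + 5994·x^4 + 4860·x^5)·Dx^3 + (-11 - 79·x - 129·x^2 + 171·x^3 + 783·x^4 + 1377·x^5 + 972·x^6)·Dx^4  (order 4).
h: a_k = 0, 1, -4, 35/6, -5, 319/20, …
ICs: h(0) = 0, h′(0) = 1, h′′(0) = -8, h′′′(0) = 35.

f: a_k = 1, 1, 4, 7, 19, 40, …
g: a_k = 0, -9, 27/2, -27, 243/4, -729/5, …
f+g: L₀ = lclm(L_f,L_g), ord ≤ 1+2.
h=∫₀ˣh₀: take L = L₀·Dx.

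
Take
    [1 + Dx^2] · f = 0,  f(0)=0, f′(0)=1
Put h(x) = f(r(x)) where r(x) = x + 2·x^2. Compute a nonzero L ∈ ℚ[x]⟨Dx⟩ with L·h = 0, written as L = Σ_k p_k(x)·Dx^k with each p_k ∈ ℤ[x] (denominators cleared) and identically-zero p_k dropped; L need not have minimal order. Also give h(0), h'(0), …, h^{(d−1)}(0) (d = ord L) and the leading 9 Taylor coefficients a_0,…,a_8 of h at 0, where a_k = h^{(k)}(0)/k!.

L = (1 + 12·x + 48·x^2 + 64·x^3) - 4·Dx + (1 + 4·x)·Dx^2  (order 2).
h: a_k = 0, 1, 2, -1/6, -1, -239/120, -5/4, 1679/5040, 239/360, …
ICs: h(0) = 0, h′(0) = 1.

f: a_k = 0, 1, 0, -1/6, 0, 1/120, 0, -1/5040, 0, …
f∘r: x↦r, Dx↦Dx/r' in L_f ⇒ L₀.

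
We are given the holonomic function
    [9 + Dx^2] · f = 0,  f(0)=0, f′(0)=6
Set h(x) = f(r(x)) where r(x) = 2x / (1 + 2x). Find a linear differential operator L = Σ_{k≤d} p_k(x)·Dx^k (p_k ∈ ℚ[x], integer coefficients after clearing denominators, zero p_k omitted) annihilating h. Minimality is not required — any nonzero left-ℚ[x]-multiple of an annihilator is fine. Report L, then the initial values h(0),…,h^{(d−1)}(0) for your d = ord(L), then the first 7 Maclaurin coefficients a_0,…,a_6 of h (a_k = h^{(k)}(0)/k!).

f: a_k = 0, 6, 0, -9, 0, 81/20, 0, …
Substitute x→r, Dx→(1/r')Dx; clear ⇒ L₀.
L = 36 + (4 + 24·x + 48·x^2 + 32·x^3)·Dx + (1 + 8·x + 24·x^2 + 32·x^3 + 16·x^4)·Dx^2  (order 2).
h: a_k = 0, 12, -24, -24, 336, -7032/5, 4080, …
ICs: h(0) = 0, h′(0) = 12.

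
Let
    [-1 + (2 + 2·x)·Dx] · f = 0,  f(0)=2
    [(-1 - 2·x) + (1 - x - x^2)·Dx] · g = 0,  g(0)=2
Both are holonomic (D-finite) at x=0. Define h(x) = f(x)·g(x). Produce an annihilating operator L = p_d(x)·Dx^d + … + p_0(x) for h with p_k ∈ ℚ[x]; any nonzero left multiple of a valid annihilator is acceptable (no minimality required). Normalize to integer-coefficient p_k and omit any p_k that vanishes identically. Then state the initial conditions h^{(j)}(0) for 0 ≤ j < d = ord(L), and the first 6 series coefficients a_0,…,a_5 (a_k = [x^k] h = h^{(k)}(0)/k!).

f: a_k = 2, 1, -1/4, 1/8, -5/64, 7/128, …
g: a_k = 2, 2, 4, 6, 10, 16, …
h₀=f·g: eliminate ⇒ L₀, order ≤ 1·1.
L = (3 + 5·x + 3·x^2) + (-2 + 4·x^2 + 2·x^3)·Dx  (order 1).
h: a_k = 4, 6, 19/2, 63/4, 803/32, 2621/64, …
ICs: h(0) = 4.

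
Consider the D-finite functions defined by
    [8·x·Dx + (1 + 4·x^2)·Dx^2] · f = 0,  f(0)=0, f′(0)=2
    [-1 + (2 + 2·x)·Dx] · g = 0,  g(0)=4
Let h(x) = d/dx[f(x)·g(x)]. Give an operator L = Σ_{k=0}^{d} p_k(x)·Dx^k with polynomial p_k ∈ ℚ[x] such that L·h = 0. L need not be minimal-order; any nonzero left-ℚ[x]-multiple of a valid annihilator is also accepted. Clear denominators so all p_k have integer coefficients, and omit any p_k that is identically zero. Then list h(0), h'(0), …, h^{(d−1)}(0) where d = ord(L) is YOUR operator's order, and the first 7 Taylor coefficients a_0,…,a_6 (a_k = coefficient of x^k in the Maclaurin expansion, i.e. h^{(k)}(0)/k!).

L = (29 + 160·x - 280·x^2 - 384·x^3 - 48·x^4) + (76 + 300·x - 288·x^2 - 1664·x^3 - 1344·x^4 - 192·x^5)·Dx + (12 - 40·x - 84·x^2 - 256·x^3 - 544·x^4 - 384·x^5 - 64·x^6)·Dx^2  (order 2).
h: a_k = 8, 8, -35, -58/3, 6389/48, 5929/80, -1022653/1920, …
ICs: h(0) = 8, h′(0) = 8.

f: a_k = 0, 2, 0, -8/3, 0, 32/5, 0, …
g: a_k = 4, 2, -1/2, 1/4, -5/32, 7/64, -21/256, …
Sym-product of L_f,L_g gives L₀ (≤ ord 2).
h₀' ⇒ L via d/dx closure of L₀.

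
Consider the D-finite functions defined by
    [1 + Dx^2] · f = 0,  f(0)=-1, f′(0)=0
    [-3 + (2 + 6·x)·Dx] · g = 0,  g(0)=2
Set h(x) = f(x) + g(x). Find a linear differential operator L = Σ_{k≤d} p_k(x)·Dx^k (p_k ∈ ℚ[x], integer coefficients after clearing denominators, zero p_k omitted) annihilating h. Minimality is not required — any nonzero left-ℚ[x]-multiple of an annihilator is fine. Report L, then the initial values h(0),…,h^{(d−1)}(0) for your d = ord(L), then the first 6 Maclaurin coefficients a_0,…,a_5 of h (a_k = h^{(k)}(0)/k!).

L = (-93 - 72·x - 108·x^2) + (-10 + 18·x + 216·x^2 + 216·x^3)·Dx + (-93 - 72·x - 108·x^2)·Dx^2 + (-10 + 18·x + 216·x^2 + 216·x^3)·Dx^3  (order 3).
h: a_k = 1, 3, -7/4, 27/8, -1223/192, 1701/128, …
ICs: h(0) = 1, h′(0) = 3, h′′(0) = -7/2.

f: a_k = -1, 0, 1/2, 0, -1/24, 0, …
g: a_k = 2, 3, -9/4, 27/8, -405/64, 1701/128, …
Weyl lclm of L_f,L_g ⇒ L₀ (ord ≤ 3).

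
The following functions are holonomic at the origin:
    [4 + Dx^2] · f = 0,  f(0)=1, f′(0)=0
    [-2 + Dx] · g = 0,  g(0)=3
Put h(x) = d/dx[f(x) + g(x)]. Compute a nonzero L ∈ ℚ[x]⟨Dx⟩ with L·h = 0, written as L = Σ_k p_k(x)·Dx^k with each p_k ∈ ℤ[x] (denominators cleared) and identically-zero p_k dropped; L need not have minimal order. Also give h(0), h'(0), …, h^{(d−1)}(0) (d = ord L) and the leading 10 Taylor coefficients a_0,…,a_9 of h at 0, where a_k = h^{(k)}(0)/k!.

L = 8 - 4·Dx + 2·Dx^2 - Dx^3  (order 3).
h: a_k = 6, 8, 12, 32/3, 4, 16/15, 8/15, 64/315, 4/105, 16/2835, …
ICs: h(0) = 6, h′(0) = 8, h′′(0) = 24.

f: a_k = 1, 0, -2, 0, 2/3, 0, -4/45, 0, 2/315, 0, …
g: a_k = 3, 6, 6, 4, 2, 4/5, 4/15, 8/105, 2/105, 4/945, …
Sum ⇒ L₀ = lclm(L_f,L_g) in ℚ(x)⟨Dx⟩.
h=h₀': d/dx-closure on L₀ ⇒ L.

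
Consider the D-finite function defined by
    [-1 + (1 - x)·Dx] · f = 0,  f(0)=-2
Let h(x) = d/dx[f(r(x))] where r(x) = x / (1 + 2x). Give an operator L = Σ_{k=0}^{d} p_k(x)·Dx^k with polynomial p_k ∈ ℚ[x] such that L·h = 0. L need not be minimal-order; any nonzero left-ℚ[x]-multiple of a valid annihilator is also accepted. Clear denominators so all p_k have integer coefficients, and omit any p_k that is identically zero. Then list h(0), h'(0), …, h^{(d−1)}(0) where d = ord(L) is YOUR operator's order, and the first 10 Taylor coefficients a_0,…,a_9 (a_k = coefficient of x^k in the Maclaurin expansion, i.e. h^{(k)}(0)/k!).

L = -4 + (-2 - 2·x)·Dx  (order 1).
h: a_k = -2, 4, -6, 8, -10, 12, -14, 16, -18, 20, …
ICs: h(0) = -2.

f: a_k = -2, -2, -2, -2, -2, -2, -2, -2, -2, -2, …
h₀=f(r): pull back L_f along r ⇒ L₀.
Derive L from L₀ (diff closure).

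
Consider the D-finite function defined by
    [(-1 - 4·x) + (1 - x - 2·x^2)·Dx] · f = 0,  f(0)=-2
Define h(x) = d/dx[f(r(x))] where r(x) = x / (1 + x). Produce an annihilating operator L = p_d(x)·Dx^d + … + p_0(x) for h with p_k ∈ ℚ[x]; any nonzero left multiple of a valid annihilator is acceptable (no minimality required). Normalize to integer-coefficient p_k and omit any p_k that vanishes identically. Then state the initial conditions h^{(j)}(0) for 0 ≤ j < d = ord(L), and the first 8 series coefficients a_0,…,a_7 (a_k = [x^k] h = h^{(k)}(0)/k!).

L = (4 + 12·x + 36·x^2 + 20·x^3) + (-1 - 7·x - 9·x^2 + 7·x^3 + 10·x^4)·Dx  (order 1).
h: a_k = -2, -8, 0, -32, 40, -144, 280, -704, …
ICs: h(0) = -2.

f: a_k = -2, -2, -6, -10, -22, -42, -86, -170, …
Substitute x→r, Dx→(1/r')Dx; clear ⇒ L₀.
h=h₀': d/dx-closure on L₀ ⇒ L.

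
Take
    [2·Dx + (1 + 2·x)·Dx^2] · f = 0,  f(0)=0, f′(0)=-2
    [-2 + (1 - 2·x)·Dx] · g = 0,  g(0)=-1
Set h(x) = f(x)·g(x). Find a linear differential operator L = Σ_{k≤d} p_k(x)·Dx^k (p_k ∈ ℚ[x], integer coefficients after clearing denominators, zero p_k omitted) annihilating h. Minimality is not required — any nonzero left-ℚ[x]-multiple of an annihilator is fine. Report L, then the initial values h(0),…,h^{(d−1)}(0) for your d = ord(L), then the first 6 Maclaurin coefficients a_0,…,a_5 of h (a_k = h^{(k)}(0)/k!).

f: a_k = 0, -2, 2, -8/3, 4, -32/5, …
g: a_k = -1, -2, -4, -8, -16, -32, …
f·g: L₀ = L_f ⊗_s L_g, ord ≤ 2·1.
L = 4 + (2 + 12·x)·Dx + (-1 + 4·x^2)·Dx^2  (order 2).
h: a_k = 0, 2, 2, 20/3, 28/3, 376/15, …
ICs: h(0) = 0, h′(0) = 2.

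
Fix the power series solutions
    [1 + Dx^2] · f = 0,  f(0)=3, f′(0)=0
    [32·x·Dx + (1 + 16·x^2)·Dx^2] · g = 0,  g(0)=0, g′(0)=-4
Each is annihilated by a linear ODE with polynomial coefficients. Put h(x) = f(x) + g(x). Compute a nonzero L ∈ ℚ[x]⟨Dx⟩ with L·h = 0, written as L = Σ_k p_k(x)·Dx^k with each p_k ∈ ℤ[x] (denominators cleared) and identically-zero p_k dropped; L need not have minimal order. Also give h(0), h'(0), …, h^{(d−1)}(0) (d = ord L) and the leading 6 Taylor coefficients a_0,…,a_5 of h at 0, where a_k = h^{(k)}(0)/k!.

f: a_k = 3, 0, -3/2, 0, 1/8, 0, …
g: a_k = 0, -4, 0, 64/3, 0, -1024/5, …
h₀=f+g: left-lcm gives L₀, ord ≤ 4.
L = (-6112·x + 99328·x^3 + 8192·x^5)·Dx + (-31 + 1072·x^2 + 25344·x^4 + 4096·x^6)·Dx^2 + (-6112·x + 99328·x^3 + 8192·x^5)·Dx^3 + (-31 + 1072·x^2 + 25344·x^4 + 4096·x^6)·Dx^4  (order 4).
h: a_k = 3, -4, -3/2, 64/3, 1/8, -1024/5, …
ICs: h(0) = 3, h′(0) = -4, h′′(0) = -3, h′′′(0) = 128.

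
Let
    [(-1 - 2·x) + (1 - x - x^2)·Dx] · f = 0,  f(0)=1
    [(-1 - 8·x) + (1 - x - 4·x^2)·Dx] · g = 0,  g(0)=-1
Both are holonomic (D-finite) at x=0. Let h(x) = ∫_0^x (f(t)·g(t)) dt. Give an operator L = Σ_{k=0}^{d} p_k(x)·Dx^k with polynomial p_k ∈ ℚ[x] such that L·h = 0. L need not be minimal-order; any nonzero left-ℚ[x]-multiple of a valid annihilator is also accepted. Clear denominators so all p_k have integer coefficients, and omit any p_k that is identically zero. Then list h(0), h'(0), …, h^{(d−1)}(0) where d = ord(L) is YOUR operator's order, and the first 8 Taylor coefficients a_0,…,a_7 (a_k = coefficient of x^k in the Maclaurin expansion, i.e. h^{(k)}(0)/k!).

f: a_k = 1, 1, 2, 3, 5, 8, 13, 21, …
g: a_k = -1, -1, -5, -9, -29, -65, -181, -441, …
Product ⇒ symmetric product L₀, ord ≤ 1.
h=∫h₀ ⇒ L = L₀·Dx.
L = (-2 - 8·x + 15·x^2 + 16·x^3)·Dx + (1 - 2·x - 4·x^2 + 5·x^3 + 4·x^4)·Dx^2  (order 2).
h: a_k = 0, -1, -1, -8/3, -19/4, -56/5, -70/3, -377/7, …
ICs: h(0) = 0, h′(0) = -1.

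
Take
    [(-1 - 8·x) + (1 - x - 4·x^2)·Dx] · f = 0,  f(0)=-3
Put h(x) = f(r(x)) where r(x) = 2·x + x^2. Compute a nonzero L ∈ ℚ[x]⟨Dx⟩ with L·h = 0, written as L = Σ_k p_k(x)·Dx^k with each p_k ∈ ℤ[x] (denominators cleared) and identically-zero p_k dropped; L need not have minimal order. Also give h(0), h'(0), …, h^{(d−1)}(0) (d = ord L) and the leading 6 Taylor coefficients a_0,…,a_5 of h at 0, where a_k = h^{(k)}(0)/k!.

f: a_k = -3, -3, -15, -27, -87, -195, …
f∘r: x↦r, Dx↦Dx/r' in L_f ⇒ L₀.
L = (2 + 34·x + 48·x^2 + 16·x^3) + (-1 + 2·x + 17·x^2 + 16·x^3 + 4·x^4)·Dx  (order 1).
h: a_k = -3, -6, -63, -276, -1731, -9186, …
ICs: h(0) = -3.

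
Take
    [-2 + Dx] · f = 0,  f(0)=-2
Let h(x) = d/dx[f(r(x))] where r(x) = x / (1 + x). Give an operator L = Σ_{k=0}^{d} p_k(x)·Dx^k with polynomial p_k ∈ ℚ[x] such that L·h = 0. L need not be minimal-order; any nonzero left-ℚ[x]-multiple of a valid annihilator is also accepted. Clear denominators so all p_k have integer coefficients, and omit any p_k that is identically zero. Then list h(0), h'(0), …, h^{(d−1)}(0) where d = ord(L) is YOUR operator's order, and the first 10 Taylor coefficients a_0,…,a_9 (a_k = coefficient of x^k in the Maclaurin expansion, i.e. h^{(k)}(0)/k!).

L = -2·x + (-1 - 2·x - x^2)·Dx  (order 1).
h: a_k = -4, 0, 4, -16/3, 4, -16/15, -20/9, 512/105, -284/45, 17984/2835, …
ICs: h(0) = -4.

f: a_k = -2, -4, -4, -8/3, -4/3, -8/15, -8/45, -16/315, -4/315, -8/2835, …
h₀=f(r): pull back L_f along r ⇒ L₀.
h₀' ⇒ L via d/dx closure of L₀.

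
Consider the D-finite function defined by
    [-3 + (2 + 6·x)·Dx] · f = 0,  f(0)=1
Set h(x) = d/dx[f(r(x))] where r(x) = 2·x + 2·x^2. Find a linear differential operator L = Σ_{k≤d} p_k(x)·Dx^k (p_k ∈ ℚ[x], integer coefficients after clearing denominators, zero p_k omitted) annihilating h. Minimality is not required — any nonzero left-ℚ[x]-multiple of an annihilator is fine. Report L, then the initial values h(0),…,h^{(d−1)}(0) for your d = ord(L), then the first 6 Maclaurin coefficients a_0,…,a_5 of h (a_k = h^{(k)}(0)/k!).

L = -1 + (-1 - 8·x - 18·x^2 - 12·x^3)·Dx  (order 1).
h: a_k = 3, -3, 27/2, -117/2, 2025/8, -8829/8, …
ICs: h(0) = 3.

f: a_k = 1, 3/2, -9/8, 27/16, -405/128, 1701/256, …
Change of var in L_f (x↦r) gives L₀.
h₀' ⇒ L via d/dx closure of L₀.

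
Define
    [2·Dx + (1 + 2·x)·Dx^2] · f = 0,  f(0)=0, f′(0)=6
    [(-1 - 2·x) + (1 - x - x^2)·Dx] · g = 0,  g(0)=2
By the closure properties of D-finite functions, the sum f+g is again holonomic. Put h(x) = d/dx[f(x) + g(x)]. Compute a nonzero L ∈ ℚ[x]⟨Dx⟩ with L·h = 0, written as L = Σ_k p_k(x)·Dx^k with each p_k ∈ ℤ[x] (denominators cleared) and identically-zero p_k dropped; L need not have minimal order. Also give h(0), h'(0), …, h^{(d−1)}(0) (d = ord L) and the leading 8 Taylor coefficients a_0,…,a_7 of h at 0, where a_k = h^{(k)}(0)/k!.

L = (-34 - 92·x - 116·x^2 - 48·x^3 - 24·x^4) + (-5 - 60·x - 170·x^2 - 180·x^3 - 100·x^4 - 40·x^5)·Dx + (3 + 11·x + 5·x^2 - 20·x^3 - 30·x^4 - 24·x^5 - 8·x^6)·Dx^2  (order 2).
h: a_k = 8, -4, 42, -8, 176, -36, 678, -224, …
ICs: h(0) = 8, h′(0) = -4.

f: a_k = 0, 6, -6, 8, -12, 96/5, -32, 384/7, …
g: a_k = 2, 2, 4, 6, 10, 16, 26, 42, …
L₀ := lclm(L_f,L_g); ord L₀ ≤ 2+1.
h=h₀': d/dx-closure on L₀ ⇒ L.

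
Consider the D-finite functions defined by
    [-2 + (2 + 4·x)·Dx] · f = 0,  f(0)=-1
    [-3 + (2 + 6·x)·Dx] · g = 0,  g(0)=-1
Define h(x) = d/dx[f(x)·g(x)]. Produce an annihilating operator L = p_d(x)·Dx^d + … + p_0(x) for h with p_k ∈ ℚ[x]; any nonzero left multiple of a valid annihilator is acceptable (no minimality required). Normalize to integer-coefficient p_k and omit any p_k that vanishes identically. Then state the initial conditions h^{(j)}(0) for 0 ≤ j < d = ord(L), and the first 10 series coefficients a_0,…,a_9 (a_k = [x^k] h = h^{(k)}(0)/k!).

L = -1 + (-10 - 74·x - 180·x^2 - 144·x^3)·Dx  (order 1).
h: a_k = 5/2, -1/4, 15/16, -101/32, 2575/256, -15903/512, 192675/2048, -1153005/4096, 54766575/65536, -323535035/131072, …
ICs: h(0) = 5/2.

f: a_k = -1, -1, 1/2, -1/2, 5/8, -7/8, 21/16, -33/16, 429/128, -715/128, …
g: a_k = -1, -3/2, 9/8, -27/16, 405/128, -1701/256, 15309/1024, -72171/2048, 2814669/32768, -14073345/65536, …
f·g: L₀ = L_f ⊗_s L_g, ord ≤ 1·1.
Derive L from L₀ (diff closure).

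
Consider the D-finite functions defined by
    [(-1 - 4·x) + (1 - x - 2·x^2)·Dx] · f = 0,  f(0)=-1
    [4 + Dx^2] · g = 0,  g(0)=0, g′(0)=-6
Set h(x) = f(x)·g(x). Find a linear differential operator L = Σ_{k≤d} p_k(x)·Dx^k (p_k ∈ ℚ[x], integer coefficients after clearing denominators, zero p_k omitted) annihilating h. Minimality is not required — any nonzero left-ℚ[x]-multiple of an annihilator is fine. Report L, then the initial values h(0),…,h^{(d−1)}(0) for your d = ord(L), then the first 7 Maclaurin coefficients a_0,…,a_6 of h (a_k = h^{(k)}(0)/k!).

f: a_k = -1, -1, -3, -5, -11, -21, -43, …
g: a_k = 0, -6, 0, 4, 0, -4/5, 0, …
f·g: L₀ = L_f ⊗_s L_g, ord ≤ 1·2.
L = (4·x + 8·x^2) + (2 + 8·x)·Dx + (-1 + x + 2·x^2)·Dx^2  (order 2).
h: a_k = 0, 6, 6, 14, 26, 274/5, 534/5, …
ICs: h(0) = 0, h′(0) = 6.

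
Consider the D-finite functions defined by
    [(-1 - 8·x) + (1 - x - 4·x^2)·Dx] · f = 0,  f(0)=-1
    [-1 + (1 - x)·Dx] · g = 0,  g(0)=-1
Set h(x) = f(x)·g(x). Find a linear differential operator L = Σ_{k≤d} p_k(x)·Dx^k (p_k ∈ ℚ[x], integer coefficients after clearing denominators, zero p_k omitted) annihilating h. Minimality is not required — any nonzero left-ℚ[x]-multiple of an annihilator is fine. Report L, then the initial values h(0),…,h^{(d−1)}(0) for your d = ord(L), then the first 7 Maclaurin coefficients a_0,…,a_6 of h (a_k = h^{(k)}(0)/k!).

f: a_k = -1, -1, -5, -9, -29, -65, -181, …
g: a_k = -1, -1, -1, -1, -1, -1, -1, …
L₀ := L_f ⊗_s L_g (sym. prod.), ord ≤ 1.
L = (-2 - 6·x + 12·x^2) + (1 - 2·x - 3·x^2 + 4·x^3)·Dx  (order 1).
h: a_k = 1, 2, 7, 16, 45, 110, 291, …
ICs: h(0) = 1.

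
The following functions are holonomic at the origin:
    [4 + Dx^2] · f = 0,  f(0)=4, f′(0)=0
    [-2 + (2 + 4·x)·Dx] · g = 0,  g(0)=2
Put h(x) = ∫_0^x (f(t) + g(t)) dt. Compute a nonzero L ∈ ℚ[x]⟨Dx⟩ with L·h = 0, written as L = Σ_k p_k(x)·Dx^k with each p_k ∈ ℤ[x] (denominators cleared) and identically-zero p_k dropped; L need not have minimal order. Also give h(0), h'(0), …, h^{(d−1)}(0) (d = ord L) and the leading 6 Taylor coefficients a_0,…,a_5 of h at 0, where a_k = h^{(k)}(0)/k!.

L = (-28 - 64·x - 64·x^2)·Dx + (12 + 88·x + 192·x^2 + 128·x^3)·Dx^2 + (-7 - 16·x - 16·x^2)·Dx^3 + (3 + 22·x + 48·x^2 + 32·x^3)·Dx^4  (order 4).
h: a_k = 0, 6, 1, -3, 1/4, 17/60, …
ICs: h(0) = 0, h′(0) = 6, h′′(0) = 2, h′′′(0) = -18.

f: a_k = 4, 0, -8, 0, 8/3, 0, …
g: a_k = 2, 2, -1, 1, -5/4, 7/4, …
Weyl lclm of L_f,L_g ⇒ L₀ (ord ≤ 3).
Integrate: L := L₀·Dx.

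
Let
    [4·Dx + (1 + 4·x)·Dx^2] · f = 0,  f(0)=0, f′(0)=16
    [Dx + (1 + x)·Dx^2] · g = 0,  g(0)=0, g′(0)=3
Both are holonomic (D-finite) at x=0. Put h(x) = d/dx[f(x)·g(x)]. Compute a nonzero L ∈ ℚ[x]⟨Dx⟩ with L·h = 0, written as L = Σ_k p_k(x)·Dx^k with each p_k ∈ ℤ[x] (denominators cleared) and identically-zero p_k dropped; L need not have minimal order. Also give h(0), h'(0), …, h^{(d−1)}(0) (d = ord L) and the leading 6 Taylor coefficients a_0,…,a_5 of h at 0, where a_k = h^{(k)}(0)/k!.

L = (136 + 320·x + 256·x^2) + (290 + 1464·x + 2400·x^2 + 1280·x^3)·Dx + (92 + 740·x + 1992·x^2 + 2240·x^3 + 896·x^4)·Dx^2 + (5 + 58·x + 245·x^2 + 464·x^3 + 400·x^4 + 128·x^5)·Dx^3  (order 3).
h: a_k = 0, 96, -360, 1280, -4700, 88816/5, …
ICs: h(0) = 0, h′(0) = 96, h′′(0) = -720.

f: a_k = 0, 16, -32, 256/3, -256, 4096/5, …
g: a_k = 0, 3, -3/2, 1, -3/4, 3/5, …
h₀=f·g: eliminate ⇒ L₀, order ≤ 2·2.
h₀' ⇒ L via d/dx closure of L₀.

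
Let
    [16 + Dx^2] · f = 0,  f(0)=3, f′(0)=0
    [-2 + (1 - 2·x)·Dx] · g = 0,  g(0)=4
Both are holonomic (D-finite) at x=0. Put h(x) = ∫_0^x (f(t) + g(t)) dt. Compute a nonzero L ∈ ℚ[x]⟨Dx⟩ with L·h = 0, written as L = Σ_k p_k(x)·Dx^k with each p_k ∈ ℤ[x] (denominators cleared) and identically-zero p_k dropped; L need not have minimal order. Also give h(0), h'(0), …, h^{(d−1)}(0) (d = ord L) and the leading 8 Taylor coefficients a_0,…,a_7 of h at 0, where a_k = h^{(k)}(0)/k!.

L = (-160 + 256·x - 256·x^2)·Dx + (48 - 224·x + 384·x^2 - 256·x^3)·Dx^2 + (-10 + 16·x - 16·x^2)·Dx^3 + (3 - 14·x + 24·x^2 - 16·x^3)·Dx^4  (order 4).
h: a_k = 0, 7, 4, -8/3, 8, 96/5, 64/3, 512/15, …
ICs: h(0) = 0, h′(0) = 7, h′′(0) = 8, h′′′(0) = -16.

f: a_k = 3, 0, -24, 0, 32, 0, -256/15, 0, …
g: a_k = 4, 8, 16, 32, 64, 128, 256, 512, …
L₀ := lclm(L_f,L_g); ord L₀ ≤ 2+1.
h=∫h₀ ⇒ L = L₀·Dx.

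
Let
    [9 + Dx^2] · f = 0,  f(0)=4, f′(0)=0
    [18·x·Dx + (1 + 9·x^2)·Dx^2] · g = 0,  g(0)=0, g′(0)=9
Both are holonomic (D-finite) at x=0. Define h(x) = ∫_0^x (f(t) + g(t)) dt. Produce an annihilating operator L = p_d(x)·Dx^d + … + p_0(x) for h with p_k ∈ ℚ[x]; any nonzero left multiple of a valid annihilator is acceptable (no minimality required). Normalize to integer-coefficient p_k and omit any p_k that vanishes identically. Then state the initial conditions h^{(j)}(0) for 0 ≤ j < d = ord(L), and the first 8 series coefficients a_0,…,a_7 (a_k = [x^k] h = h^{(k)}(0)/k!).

L = (-1782·x + 20412·x^3 + 13122·x^5)·Dx^2 + (-9 + 567·x^2 + 6561·x^4 + 6561·x^6)·Dx^3 + (-198·x + 2268·x^3 + 1458·x^5)·Dx^4 + (-1 + 63·x^2 + 729·x^4 + 729·x^6)·Dx^5  (order 5).
h: a_k = 0, 4, 9/2, -6, -27/4, 27/10, 243/10, -81/140, …
ICs: h(0) = 0, h′(0) = 4, h′′(0) = 9, h′′′(0) = -36, h′′′′(0) = -162.

f: a_k = 4, 0, -18, 0, 27/2, 0, -81/20, 0, …
g: a_k = 0, 9, 0, -27, 0, 729/5, 0, -6561/7, …
L₀ := lclm(L_f,L_g); ord L₀ ≤ 2+2.
∫: right-multiply L₀ by Dx.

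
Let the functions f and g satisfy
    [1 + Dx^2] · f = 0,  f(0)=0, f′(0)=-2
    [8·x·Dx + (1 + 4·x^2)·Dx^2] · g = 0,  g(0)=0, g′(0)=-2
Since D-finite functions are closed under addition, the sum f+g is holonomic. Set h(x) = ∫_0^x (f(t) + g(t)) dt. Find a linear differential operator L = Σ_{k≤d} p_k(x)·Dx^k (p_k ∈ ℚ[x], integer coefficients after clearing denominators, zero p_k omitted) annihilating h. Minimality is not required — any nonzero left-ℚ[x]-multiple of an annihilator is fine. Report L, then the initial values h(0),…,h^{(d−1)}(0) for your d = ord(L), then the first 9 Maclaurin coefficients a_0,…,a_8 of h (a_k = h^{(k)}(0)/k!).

f: a_k = 0, -2, 0, 1/3, 0, -1/60, 0, 1/2520, 0, …
g: a_k = 0, -2, 0, 8/3, 0, -32/5, 0, 128/7, 0, …
h₀=f+g: left-lcm gives L₀, ord ≤ 4.
h=∫₀ˣh₀: take L = L₀·Dx.
L = (-376·x + 1600·x^3 + 128·x^5)·Dx^2 + (-7 + 76·x^2 + 432·x^4 + 64·x^6)·Dx^3 + (-376·x + 1600·x^3 + 128·x^5)·Dx^4 + (-7 + 76·x^2 + 432·x^4 + 64·x^6)·Dx^5  (order 5).
h: a_k = 0, 0, -2, 0, 3/4, 0, -77/72, 0, 6583/2880, …
ICs: h(0) = 0, h′(0) = 0, h′′(0) = -4, h′′′(0) = 0, h′′′′(0) = 18.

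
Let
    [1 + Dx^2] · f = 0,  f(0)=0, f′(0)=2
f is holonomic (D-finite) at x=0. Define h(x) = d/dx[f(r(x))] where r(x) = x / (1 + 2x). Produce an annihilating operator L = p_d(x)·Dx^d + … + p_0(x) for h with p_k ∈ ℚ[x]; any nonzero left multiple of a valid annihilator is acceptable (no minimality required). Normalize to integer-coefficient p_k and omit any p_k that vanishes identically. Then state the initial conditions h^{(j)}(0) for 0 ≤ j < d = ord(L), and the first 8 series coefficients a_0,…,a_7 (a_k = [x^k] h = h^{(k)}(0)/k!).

f: a_k = 0, 2, 0, -1/3, 0, 1/60, 0, -1/2520, …
Substitute x→r, Dx→(1/r')Dx; clear ⇒ L₀.
Differentiate: ansatz ord ≤ ord L₀ ⇒ L.
L = (25 + 96·x + 96·x^2) + (12 + 72·x + 144·x^2 + 96·x^3)·Dx + (1 + 8·x + 24·x^2 + 32·x^3 + 16·x^4)·Dx^2  (order 2).
h: a_k = 2, -8, 23, -56, 1441/12, -225, 123479/360, -13198/45, …
ICs: h(0) = 2, h′(0) = -8.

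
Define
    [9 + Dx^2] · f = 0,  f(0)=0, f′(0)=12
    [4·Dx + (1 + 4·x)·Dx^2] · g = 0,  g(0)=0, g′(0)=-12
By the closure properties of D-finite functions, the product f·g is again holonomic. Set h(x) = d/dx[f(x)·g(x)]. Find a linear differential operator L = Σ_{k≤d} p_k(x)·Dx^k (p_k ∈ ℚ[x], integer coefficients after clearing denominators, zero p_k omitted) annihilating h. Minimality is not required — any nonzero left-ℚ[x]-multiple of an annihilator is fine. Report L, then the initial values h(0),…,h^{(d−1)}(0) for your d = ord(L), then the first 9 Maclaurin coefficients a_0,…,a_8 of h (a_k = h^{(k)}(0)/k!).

L = (-153603 - 635688·x - 3184272·x^2 - 4292352·x^3 + 12503808·x^4 + 40310784·x^5 + 26873856·x^6) + (-47736 - 304992·x - 311040·x^2 + 2073600·x^3 + 7464960·x^4 + 5971968·x^5)·Dx + (-19110 - 88272·x - 352800·x^2 + 41472·x^3 + 3773952·x^4 + 8957952·x^5 + 5971968·x^6)·Dx^2 + (-5304 - 33888·x - 34560·x^2 + 230400·x^3 + 829440·x^4 + 663552·x^5)·Dx^3 + (-227 - 1960·x + 112·x^2 + 57600·x^3 + 264960·x^4 + 497664·x^5 + 331776·x^6)·Dx^4  (order 4).
h: a_k = 0, -288, 864, -2208, 9360, -37908, 746004/5, -20635704/35, 81761886/35, …
ICs: h(0) = 0, h′(0) = -288, h′′(0) = 1728, h′′′(0) = -13248.

f: a_k = 0, 12, 0, -18, 0, 81/10, 0, -243/140, 0, …
g: a_k = 0, -12, 24, -64, 192, -3072/5, 2048, -49152/7, 24576, …
Product ⇒ symmetric product L₀, ord ≤ 4.
Differentiate: ansatz ord ≤ ord L₀ ⇒ L.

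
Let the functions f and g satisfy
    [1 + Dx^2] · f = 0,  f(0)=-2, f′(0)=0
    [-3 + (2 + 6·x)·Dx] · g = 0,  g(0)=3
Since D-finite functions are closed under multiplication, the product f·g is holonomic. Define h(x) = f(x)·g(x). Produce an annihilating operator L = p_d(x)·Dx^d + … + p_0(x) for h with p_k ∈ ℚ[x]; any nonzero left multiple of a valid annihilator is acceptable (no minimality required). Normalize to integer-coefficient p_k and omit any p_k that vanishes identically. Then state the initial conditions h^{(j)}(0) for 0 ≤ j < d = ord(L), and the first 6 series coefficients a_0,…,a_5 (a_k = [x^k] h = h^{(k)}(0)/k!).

L = (31 + 24·x + 36·x^2) + (-12 - 36·x)·Dx + (4 + 24·x + 36·x^2)·Dx^2  (order 2).
h: a_k = -6, -9, 39/4, -45/8, 983/64, -4503/128, …
ICs: h(0) = -6, h′(0) = -9.

f: a_k = -2, 0, 1, 0, -1/12, 0, …
g: a_k = 3, 9/2, -27/8, 81/16, -1215/128, 5103/256, …
h₀=f·g: eliminate ⇒ L₀, order ≤ 2·1.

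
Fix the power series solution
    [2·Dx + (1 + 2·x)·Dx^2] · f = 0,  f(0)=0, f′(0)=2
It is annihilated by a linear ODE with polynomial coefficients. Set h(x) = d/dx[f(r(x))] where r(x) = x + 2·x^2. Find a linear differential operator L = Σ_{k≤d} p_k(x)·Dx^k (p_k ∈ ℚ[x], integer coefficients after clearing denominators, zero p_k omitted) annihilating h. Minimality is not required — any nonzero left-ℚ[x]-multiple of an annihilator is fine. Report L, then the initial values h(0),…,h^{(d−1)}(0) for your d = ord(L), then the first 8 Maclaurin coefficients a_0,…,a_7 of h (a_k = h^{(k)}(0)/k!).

L = (-2 + 8·x + 16·x^2) + (1 + 6·x + 12·x^2 + 16·x^3)·Dx  (order 1).
h: a_k = 2, 4, -16, 16, 32, -128, 128, 256, …
ICs: h(0) = 2.

f: a_k = 0, 2, -2, 8/3, -4, 32/5, -32/3, 128/7, …
f∘r: x↦r, Dx↦Dx/r' in L_f ⇒ L₀.
Differentiate: ansatz ord ≤ ord L₀ ⇒ L.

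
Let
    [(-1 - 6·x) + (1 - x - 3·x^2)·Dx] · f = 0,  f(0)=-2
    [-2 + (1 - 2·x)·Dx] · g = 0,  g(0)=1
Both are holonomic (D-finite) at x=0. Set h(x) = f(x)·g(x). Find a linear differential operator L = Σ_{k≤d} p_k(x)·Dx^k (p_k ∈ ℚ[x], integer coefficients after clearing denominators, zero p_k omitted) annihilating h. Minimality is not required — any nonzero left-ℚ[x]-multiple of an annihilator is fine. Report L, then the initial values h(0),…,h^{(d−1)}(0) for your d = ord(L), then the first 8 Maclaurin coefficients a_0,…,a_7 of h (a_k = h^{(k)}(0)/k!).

L = (-3 - 2·x + 18·x^2) + (1 - 3·x - x^2 + 6·x^3)·Dx  (order 1).
h: a_k = -2, -6, -20, -54, -146, -372, -938, -2310, …
ICs: h(0) = -2.

f: a_k = -2, -2, -8, -14, -38, -80, -194, -434, …
g: a_k = 1, 2, 4, 8, 16, 32, 64, 128, …
h₀=f·g: eliminate ⇒ L₀, order ≤ 1·1.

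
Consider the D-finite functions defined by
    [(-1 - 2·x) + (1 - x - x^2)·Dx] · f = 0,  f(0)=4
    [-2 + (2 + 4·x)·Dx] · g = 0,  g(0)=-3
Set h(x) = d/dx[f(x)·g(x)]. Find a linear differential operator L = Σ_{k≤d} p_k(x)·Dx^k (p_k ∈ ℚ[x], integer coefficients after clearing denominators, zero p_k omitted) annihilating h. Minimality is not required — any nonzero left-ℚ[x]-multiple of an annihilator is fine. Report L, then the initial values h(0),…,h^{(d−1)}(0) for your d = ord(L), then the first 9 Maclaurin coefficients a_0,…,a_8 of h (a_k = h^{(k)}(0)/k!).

f: a_k = 4, 4, 8, 12, 20, 32, 52, 84, 136, …
g: a_k = -3, -3, 3/2, -3/2, 15/8, -21/8, 63/16, -99/16, 1287/128, …
Sym-product of L_f,L_g gives L₀ (≤ ord 1).
h₀' ⇒ L via d/dx closure of L₀.
L = (5 + 30·x + 45·x^2 + 30·x^3 + 15·x^4) + (-2 - 5·x + 10·x^3 + 15·x^4 + 6·x^5)·Dx  (order 1).
h: a_k = -24, -60, -180, -330, -765, -2637/2, -5565/2, -18465/4, -149985/16, …
ICs: h(0) = -24.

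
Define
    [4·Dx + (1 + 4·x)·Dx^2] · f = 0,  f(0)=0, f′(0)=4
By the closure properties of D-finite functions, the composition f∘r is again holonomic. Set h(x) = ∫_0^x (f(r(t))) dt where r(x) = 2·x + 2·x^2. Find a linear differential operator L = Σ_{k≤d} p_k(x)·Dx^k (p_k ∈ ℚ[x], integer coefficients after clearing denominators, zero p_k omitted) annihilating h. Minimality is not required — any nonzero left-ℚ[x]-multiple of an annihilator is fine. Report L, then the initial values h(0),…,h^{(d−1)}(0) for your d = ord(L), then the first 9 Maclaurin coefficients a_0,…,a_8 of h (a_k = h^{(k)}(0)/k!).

f: a_k = 0, 4, -8, 64/3, -64, 1024/5, -2048/3, 16384/7, -8192, …
h₀=f(r): pull back L_f along r ⇒ L₀.
h=∫₀ˣh₀: take L = L₀·Dx.
L = (6 + 16·x + 16·x^2)·Dx^2 + (1 + 10·x + 24·x^2 + 16·x^3)·Dx^3  (order 3).
h: a_k = 0, 0, 4, -8, 80/3, -544/5, 7424/15, -16896/7, 86528/7, …
ICs: h(0) = 0, h′(0) = 0, h′′(0) = 8.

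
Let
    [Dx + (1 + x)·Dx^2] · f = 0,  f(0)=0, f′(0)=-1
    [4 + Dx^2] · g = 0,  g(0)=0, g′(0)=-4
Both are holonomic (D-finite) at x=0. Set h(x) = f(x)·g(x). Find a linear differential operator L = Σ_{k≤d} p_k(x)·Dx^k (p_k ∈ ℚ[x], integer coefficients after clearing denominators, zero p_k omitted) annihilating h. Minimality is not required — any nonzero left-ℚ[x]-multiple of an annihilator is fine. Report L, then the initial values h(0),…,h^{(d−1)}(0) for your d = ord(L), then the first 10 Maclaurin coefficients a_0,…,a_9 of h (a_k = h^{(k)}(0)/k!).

L = (168 + 864·x + 1456·x^2 + 1024·x^3 + 256·x^4) + (112 + 368·x + 384·x^2 + 128·x^3)·Dx + (102 + 464·x + 744·x^2 + 512·x^3 + 128·x^4)·Dx^2 + (28 + 92·x + 96·x^2 + 32·x^3)·Dx^3 + (15 + 62·x + 95·x^2 + 64·x^3 + 16·x^4)·Dx^4  (order 4).
h: a_k = 0, 0, 4, -2, -4/3, 1/3, 4/9, -4/15, 52/315, -103/630, …
ICs: h(0) = 0, h′(0) = 0, h′′(0) = 8, h′′′(0) = -12.

f: a_k = 0, -1, 1/2, -1/3, 1/4, -1/5, 1/6, -1/7, 1/8, -1/9, …
g: a_k = 0, -4, 0, 8/3, 0, -8/15, 0, 16/315, 0, -8/2835, …
L₀ := L_f ⊗_s L_g (sym. prod.), ord ≤ 4.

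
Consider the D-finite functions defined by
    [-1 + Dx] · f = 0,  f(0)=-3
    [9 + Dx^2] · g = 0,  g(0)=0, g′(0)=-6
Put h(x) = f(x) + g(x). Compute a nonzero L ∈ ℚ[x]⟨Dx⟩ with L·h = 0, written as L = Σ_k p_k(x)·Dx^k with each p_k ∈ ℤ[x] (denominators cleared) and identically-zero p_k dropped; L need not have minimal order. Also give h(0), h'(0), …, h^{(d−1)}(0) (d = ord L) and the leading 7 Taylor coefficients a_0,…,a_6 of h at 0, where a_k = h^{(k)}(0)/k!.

L = -9 + 9·Dx - Dx^2 + Dx^3  (order 3).
h: a_k = -3, -9, -3/2, 17/2, -1/8, -163/40, -1/240, …
ICs: h(0) = -3, h′(0) = -9, h′′(0) = -3.

f: a_k = -3, -3, -3/2, -1/2, -1/8, -1/40, -1/240, …
g: a_k = 0, -6, 0, 9, 0, -81/20, 0, …
Weyl lclm of L_f,L_g ⇒ L₀ (ord ≤ 3).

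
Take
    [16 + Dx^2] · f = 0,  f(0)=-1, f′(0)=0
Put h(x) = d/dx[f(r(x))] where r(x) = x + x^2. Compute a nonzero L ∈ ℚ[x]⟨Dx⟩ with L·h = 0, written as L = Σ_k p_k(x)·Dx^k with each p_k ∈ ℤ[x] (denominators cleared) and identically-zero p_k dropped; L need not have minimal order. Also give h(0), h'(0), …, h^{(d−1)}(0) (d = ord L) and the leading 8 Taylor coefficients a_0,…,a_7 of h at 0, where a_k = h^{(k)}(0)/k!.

L = (28 + 128·x + 384·x^2 + 512·x^3 + 256·x^4) + (-6 - 12·x)·Dx + (1 + 4·x + 4·x^2)·Dx^2  (order 2).
h: a_k = 0, 16, 48, -32/3, -640/3, -5248/15, -896/15, 184064/315, …
ICs: h(0) = 0, h′(0) = 16.

f: a_k = -1, 0, 8, 0, -32/3, 0, 256/45, 0, …
L₀ from L_f via x↦r, Dx↦r'^{-1}Dx.
Differentiate: ansatz ord ≤ ord L₀ ⇒ L.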